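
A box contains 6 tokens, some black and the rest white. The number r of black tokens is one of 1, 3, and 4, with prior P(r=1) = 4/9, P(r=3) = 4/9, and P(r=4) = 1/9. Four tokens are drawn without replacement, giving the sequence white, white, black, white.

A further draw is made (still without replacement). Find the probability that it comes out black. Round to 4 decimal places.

0.2308

For each hypothesis, P(data | H) works out to: P(data | r = 1) = (5/6)(4/5)(1/4)(3/3) = 1/6; P(data | r = 3) = (3/6)(2/5)(3/4)(1/3) = 1/20; P(data | r = 4) = (2/6)(1/5)(4/4)(0/3) = 0.
Weighting by the prior gives 4/9 · 1/6 = 2/27, 4/9 · 1/20 = 1/45, 1/9 · 0 = 0; these sum to 13/135.
Dividing through by the total gives posterior P(r = 1 | data) = 10/13, P(r = 3 | data) = 3/13, P(r = 4 | data) = 0.
So P(black next | data) = Σ P(black next | H) P(H | data) = (0)(10/13) + (1)(3/13) = 3/13.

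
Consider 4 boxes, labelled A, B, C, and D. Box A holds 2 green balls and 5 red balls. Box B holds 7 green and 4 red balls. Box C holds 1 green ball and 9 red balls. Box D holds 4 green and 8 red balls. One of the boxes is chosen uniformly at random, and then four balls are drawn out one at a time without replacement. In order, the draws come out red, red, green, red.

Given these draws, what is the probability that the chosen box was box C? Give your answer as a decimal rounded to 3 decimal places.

Compute the likelihood of the observed sequence for each case: P(data | box A) = (5/7)(4/6)(2/5)(3/4) = 0.14286; P(data | box B) = (4/11)(3/10)(7/9)(2/8) = 0.021212; P(data | box C) = (9/10)(8/9)(1/8)(7/7) = 0.1; P(data | box D) = (8/12)(7/11)(4/10)(6/9) = 0.11313.
Weighting by the prior gives 1/4 · 0.14286 = 0.035714, 1/4 · 0.021212 = 0.005303, 1/4 · 0.1 = 0.025, 1/4 · 0.11313 = 0.028283; these sum to 0.0943.
So P(box C | data) = (0.025) / (0.0943) = 0.26511.

0.265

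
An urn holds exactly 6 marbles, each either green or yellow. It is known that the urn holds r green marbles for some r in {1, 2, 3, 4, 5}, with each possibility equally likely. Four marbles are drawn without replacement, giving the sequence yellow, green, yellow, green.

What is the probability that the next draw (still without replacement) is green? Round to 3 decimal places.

0.500

For each hypothesis, P(data | H) works out to: P(data | r = 1) = (5/6)(1/5)(4/4)(0/3) = 0; P(data | r = 2) = (4/6)(2/5)(3/4)(1/3) = 1/15; P(data | r = 3) = (3/6)(3/5)(2/4)(2/3) = 1/10; P(data | r = 4) = (2/6)(4/5)(1/4)(3/3) = 1/15; P(data | r = 5) = (1/6)(5/5)(0/4) = 0.
Weighting by the prior gives 1/5 · 0 = 0, 1/5 · 1/15 = 1/75, 1/5 · 1/10 = 1/50, 1/5 · 1/15 = 1/75, 1/5 · 0 = 0; with total 7/150.
Dividing through by the total gives posterior P(r = 1 | data) = 0, P(r = 2 | data) = 2/7, P(r = 3 | data) = 3/7, P(r = 4 | data) = 2/7, P(r = 5 | data) = 0.
Averaging over the posterior, P(green next | data) = (0)(2/7) + (1/2)(3/7) + (1)(2/7) = 1/2.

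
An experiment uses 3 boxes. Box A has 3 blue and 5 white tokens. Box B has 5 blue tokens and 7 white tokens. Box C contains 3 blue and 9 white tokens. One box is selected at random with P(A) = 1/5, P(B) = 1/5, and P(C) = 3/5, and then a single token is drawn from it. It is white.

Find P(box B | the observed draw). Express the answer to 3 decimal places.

Compute the likelihood of this draw for each case: P(data | box A) = (5/8) = 5/8; P(data | box B) = (7/12) = 7/12; P(data | box C) = (9/12) = 3/4.
Multiplying each by its prior: 1/5 · 5/8 = 1/8, 1/5 · 7/12 = 7/60, 3/5 · 3/4 = 9/20; summing to 83/120.
Therefore the posterior P(box B | data) = (7/60) / (83/120) = 14/83.

0.169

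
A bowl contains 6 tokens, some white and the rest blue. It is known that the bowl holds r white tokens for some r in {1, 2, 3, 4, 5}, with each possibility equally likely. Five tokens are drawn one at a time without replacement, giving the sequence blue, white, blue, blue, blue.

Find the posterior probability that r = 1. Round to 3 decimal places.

Compute the likelihood of the observed sequence for each case: P(data | r = 1) = (5/6)(1/5)(4/4)(3/3)(2/2) = 1/6; P(data | r = 2) = (4/6)(2/5)(3/4)(2/3)(1/2) = 1/15; P(data | r = 3) = (3/6)(3/5)(2/4)(1/3)(0/2) = 0; P(data | r = 4) = (2/6)(4/5)(1/4)(0/3) = 0; P(data | r = 5) = (1/6)(5/5)(0/4) = 0.
Weighting by the prior gives 1/5 · 1/6 = 1/30, 1/5 · 1/15 = 1/75, 1/5 · 0 = 0, 1/5 · 0 = 0, 1/5 · 0 = 0; summing to 7/150.
So P(r = 1 | data) = (1/30) / (7/150) = 5/7.

0.714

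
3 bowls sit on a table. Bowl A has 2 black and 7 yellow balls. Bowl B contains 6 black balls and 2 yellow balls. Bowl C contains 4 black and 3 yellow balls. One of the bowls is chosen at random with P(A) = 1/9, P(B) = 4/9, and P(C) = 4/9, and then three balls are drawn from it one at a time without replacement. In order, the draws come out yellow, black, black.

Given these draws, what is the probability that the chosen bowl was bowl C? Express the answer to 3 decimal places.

0.480

For each hypothesis, P(data | H) works out to: P(data | bowl A) = (7/9)(2/8)(1/7) = 0.027778; P(data | bowl B) = (2/8)(6/7)(5/6) = 0.17857; P(data | bowl C) = (3/7)(4/6)(3/5) = 0.17143.
Weighting by the prior gives 1/9 · 0.027778 = 0.0030864, 4/9 · 0.17857 = 0.079365, 4/9 · 0.17143 = 0.07619; with total 0.15864.
So P(bowl C | data) = (0.07619) / (0.15864) = 0.48027.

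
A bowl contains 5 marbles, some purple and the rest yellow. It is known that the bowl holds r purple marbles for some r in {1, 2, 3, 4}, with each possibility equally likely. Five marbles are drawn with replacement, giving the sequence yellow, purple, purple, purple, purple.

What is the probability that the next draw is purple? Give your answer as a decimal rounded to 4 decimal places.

0.6851

Under each hypothesis, the probability of the observed sequence is: P(data | r = 1) = (4/5)(1/5)(1/5)(1/5)(1/5) = 0.00128; P(data | r = 2) = (3/5)(2/5)(2/5)(2/5)(2/5) = 0.01536; P(data | r = 3) = (2/5)(3/5)(3/5)(3/5)(3/5) = 0.05184; P(data | r = 4) = (1/5)(4/5)(4/5)(4/5)(4/5) = 0.08192.
The prior-weighted likelihoods are 1/4 · 0.00128 = 0.00032, 1/4 · 0.01536 = 0.00384, 1/4 · 0.05184 = 0.01296, 1/4 · 0.08192 = 0.02048; with total 0.0376.
Dividing through by the total gives posterior P(r = 1 | data) = 0.0085106, P(r = 2 | data) = 0.10213, P(r = 3 | data) = 0.34468, P(r = 4 | data) = 0.54468.
The predictive probability is P(purple next | data) = (1/5)(0.0085106) + (2/5)(0.10213) + (3/5)(0.34468) + (4/5)(0.54468) = 0.68511.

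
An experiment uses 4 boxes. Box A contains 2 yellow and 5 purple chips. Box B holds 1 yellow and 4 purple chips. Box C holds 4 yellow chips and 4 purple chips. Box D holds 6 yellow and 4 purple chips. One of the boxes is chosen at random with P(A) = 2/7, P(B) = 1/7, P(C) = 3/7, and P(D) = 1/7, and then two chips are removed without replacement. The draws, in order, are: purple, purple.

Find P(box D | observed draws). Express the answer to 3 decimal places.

0.057

Under each hypothesis, the probability of the observed sequence is: P(data | box A) = (5/7)(4/6) = 10/21; P(data | box B) = (4/5)(3/4) = 3/5; P(data | box C) = (4/8)(3/7) = 3/14; P(data | box D) = (4/10)(3/9) = 2/15.
Weighting by the prior gives 2/7 · 10/21 = 20/147, 1/7 · 3/5 = 3/35, 3/7 · 3/14 = 9/98, 1/7 · 2/15 = 2/105; summing to 163/490.
So P(box D | data) = (2/105) / (163/490) = 28/489.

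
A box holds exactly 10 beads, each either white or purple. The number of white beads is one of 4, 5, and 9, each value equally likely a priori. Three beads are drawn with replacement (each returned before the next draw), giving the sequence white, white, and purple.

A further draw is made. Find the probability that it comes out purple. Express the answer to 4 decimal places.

Under each hypothesis, the probability of the observed sequence is: P(data | r = 4) = (4/10)(4/10)(6/10) = 0.096; P(data | r = 5) = (5/10)(5/10)(5/10) = 0.125; P(data | r = 9) = (9/10)(9/10)(1/10) = 0.081.
Multiplying each by its prior: 1/3 · 0.096 = 0.032, 1/3 · 0.125 = 0.041667, 1/3 · 0.081 = 0.027; these sum to 0.10067.
The posterior is then P(r = 4 | data) = 0.31788, P(r = 5 | data) = 0.41391, P(r = 9 | data) = 0.26821.
So P(purple next | data) = Σ P(purple next | H) P(H | data) = (3/5)(0.31788) + (1/2)(0.41391) + (1/10)(0.26821) = 0.4245.

0.4245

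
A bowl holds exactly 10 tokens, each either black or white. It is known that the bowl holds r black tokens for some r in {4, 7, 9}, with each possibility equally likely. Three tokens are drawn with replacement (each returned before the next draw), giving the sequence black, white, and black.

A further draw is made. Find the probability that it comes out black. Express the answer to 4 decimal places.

The likelihood of the observed sequence under each hypothesis: P(data | r = 4) = (4/10)(6/10)(4/10) = 12/125; P(data | r = 7) = (7/10)(3/10)(7/10) = 147/1000; P(data | r = 9) = (9/10)(1/10)(9/10) = 81/1000.
Weighting by the prior gives 1/3 · 12/125 = 4/125, 1/3 · 147/1000 = 49/1000, 1/3 · 81/1000 = 27/1000; with total 27/250.
Dividing through by the total gives posterior P(r = 4 | data) = 8/27, P(r = 7 | data) = 49/108, P(r = 9 | data) = 1/4.
The predictive probability is P(black next | data) = (2/5)(8/27) + (7/10)(49/108) + (9/10)(1/4) = 119/180.

0.6611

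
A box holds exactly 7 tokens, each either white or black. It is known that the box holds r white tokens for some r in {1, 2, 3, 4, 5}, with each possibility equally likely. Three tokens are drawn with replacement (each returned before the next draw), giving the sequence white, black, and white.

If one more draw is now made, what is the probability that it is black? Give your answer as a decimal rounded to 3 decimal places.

The likelihood of the observed sequence under each hypothesis: P(data | r = 1) = (1/7)(6/7)(1/7) = 0.017493; P(data | r = 2) = (2/7)(5/7)(2/7) = 0.058309; P(data | r = 3) = (3/7)(4/7)(3/7) = 0.10496; P(data | r = 4) = (4/7)(3/7)(4/7) = 0.13994; P(data | r = 5) = (5/7)(2/7)(5/7) = 0.14577.
The prior-weighted likelihoods are 1/5 · 0.017493 = 0.0034985, 1/5 · 0.058309 = 0.011662, 1/5 · 0.10496 = 0.020991, 1/5 · 0.13994 = 0.027988, 1/5 · 0.14577 = 0.029155; summing to 0.093294.
Normalising, the posterior is P(r = 1 | data) = 0.0375, P(r = 2 | data) = 0.125, P(r = 3 | data) = 0.225, P(r = 4 | data) = 0.3, P(r = 5 | data) = 0.3125.
So P(black next | data) = Σ P(black next | H) P(H | data) = (6/7)(0.0375) + (5/7)(0.125) + (4/7)(0.225) + (3/7)(0.3) + (2/7)(0.3125) = 0.46786.

0.468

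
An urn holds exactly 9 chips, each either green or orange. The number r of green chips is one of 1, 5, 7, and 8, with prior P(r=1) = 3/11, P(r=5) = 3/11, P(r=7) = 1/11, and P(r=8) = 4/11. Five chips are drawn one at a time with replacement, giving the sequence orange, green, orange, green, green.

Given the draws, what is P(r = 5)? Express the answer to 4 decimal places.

The likelihood of the observed sequence under each hypothesis: P(data | r = 1) = (8/9)(1/9)(8/9)(1/9)(1/9) = 0.0010838; P(data | r = 5) = (4/9)(5/9)(4/9)(5/9)(5/9) = 0.03387; P(data | r = 7) = (2/9)(7/9)(2/9)(7/9)(7/9) = 0.023235; P(data | r = 8) = (1/9)(8/9)(1/9)(8/9)(8/9) = 0.0086708.
The prior-weighted likelihoods are 3/11 · 0.0010838 = 0.00029559, 3/11 · 0.03387 = 0.0092373, 1/11 · 0.023235 = 0.0021123, 4/11 · 0.0086708 = 0.003153; with total 0.014798.
So P(r = 5 | data) = (0.0092373) / (0.014798) = 0.62422.

0.6242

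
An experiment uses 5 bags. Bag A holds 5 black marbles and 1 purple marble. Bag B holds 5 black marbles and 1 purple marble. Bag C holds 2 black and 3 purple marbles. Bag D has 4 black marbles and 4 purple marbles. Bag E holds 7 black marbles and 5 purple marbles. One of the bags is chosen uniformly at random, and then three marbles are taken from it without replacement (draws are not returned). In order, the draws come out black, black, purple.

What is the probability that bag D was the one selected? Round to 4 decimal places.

The likelihood of the observed sequence under each hypothesis: P(data | bag A) = (5/6)(4/5)(1/4) = 0.16667; P(data | bag B) = (5/6)(4/5)(1/4) = 0.16667; P(data | bag C) = (2/5)(1/4)(3/3) = 0.1; P(data | bag D) = (4/8)(3/7)(4/6) = 0.14286; P(data | bag E) = (7/12)(6/11)(5/10) = 0.15909.
The prior-weighted likelihoods are 1/5 · 0.16667 = 0.033333, 1/5 · 0.16667 = 0.033333, 1/5 · 0.1 = 0.02, 1/5 · 0.14286 = 0.028571, 1/5 · 0.15909 = 0.031818; with total 0.14706.
By Bayes' rule, P(bag D | data) = (0.028571) / (0.14706) = 0.19429.

0.1943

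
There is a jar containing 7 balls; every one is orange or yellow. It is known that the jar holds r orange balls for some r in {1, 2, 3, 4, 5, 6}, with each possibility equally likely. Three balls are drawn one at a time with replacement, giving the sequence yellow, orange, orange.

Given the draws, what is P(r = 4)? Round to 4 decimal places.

0.2449

Under each hypothesis, the probability of the observed sequence is: P(data | r = 1) = (6/7)(1/7)(1/7) = 0.017493; P(data | r = 2) = (5/7)(2/7)(2/7) = 0.058309; P(data | r = 3) = (4/7)(3/7)(3/7) = 0.10496; P(data | r = 4) = (3/7)(4/7)(4/7) = 0.13994; P(data | r = 5) = (2/7)(5/7)(5/7) = 0.14577; P(data | r = 6) = (1/7)(6/7)(6/7) = 0.10496.
The prior-weighted likelihoods are 1/6 · 0.017493 = 0.0029155, 1/6 · 0.058309 = 0.0097182, 1/6 · 0.10496 = 0.017493, 1/6 · 0.13994 = 0.023324, 1/6 · 0.14577 = 0.024295, 1/6 · 0.10496 = 0.017493; with total 0.095238.
So P(r = 4 | data) = (0.023324) / (0.095238) = 0.2449.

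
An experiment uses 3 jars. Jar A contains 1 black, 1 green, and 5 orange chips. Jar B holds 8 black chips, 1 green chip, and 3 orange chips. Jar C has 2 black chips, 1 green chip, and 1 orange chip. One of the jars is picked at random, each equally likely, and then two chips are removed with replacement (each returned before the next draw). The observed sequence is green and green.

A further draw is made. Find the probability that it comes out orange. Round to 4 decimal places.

The likelihood of the observed sequence under each hypothesis: P(data | jar A) = (1/7)(1/7) = 0.020408; P(data | jar B) = (1/12)(1/12) = 0.0069444; P(data | jar C) = (1/4)(1/4) = 0.0625.
Weighting by the prior gives 1/3 · 0.020408 = 0.0068027, 1/3 · 0.0069444 = 0.0023148, 1/3 · 0.0625 = 0.020833; with total 0.029951.
Normalising, the posterior is P(jar A | data) = 0.22713, P(jar B | data) = 0.077287, P(jar C | data) = 0.69558.
The predictive probability is P(orange next | data) = (5/7)(0.22713) + (1/4)(0.077287) + (1/4)(0.69558) = 0.35545.

0.3555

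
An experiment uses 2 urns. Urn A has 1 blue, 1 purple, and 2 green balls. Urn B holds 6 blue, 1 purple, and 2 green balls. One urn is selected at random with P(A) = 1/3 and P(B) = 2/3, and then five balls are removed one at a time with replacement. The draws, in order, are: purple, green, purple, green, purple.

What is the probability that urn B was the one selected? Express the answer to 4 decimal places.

0.0335

Under each hypothesis, the probability of the observed sequence is: P(data | urn A) = (1/4)(2/4)(1/4)(2/4)(1/4) = 0.0039062; P(data | urn B) = (1/9)(2/9)(1/9)(2/9)(1/9) = 6.774e-05.
Weighting by the prior gives 1/3 · 0.0039062 = 0.0013021, 2/3 · 6.774e-05 = 4.516e-05; summing to 0.0013472.
Therefore the posterior P(urn B | data) = (4.516e-05) / (0.0013472) = 0.03352.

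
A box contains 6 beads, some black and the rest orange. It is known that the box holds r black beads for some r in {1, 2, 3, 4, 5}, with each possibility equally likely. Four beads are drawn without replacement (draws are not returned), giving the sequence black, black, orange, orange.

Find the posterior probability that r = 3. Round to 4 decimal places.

Compute the likelihood of the observed sequence for each case: P(data | r = 1) = (1/6)(0/5) = 0; P(data | r = 2) = (2/6)(1/5)(4/4)(3/3) = 1/15; P(data | r = 3) = (3/6)(2/5)(3/4)(2/3) = 1/10; P(data | r = 4) = (4/6)(3/5)(2/4)(1/3) = 1/15; P(data | r = 5) = (5/6)(4/5)(1/4)(0/3) = 0.
The prior-weighted likelihoods are 1/5 · 0 = 0, 1/5 · 1/15 = 1/75, 1/5 · 1/10 = 1/50, 1/5 · 1/15 = 1/75, 1/5 · 0 = 0; these sum to 7/150.
Hence P(r = 3 | data) = (1/50) / (7/150) = 3/7.

0.4286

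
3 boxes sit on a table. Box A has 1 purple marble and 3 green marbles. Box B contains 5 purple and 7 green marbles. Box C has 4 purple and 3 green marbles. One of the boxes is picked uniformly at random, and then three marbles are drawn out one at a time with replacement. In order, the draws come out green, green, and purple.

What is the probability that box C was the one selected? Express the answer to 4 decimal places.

0.2710

The likelihood of the observed sequence under each hypothesis: P(data | box A) = (3/4)(3/4)(1/4) = 0.14062; P(data | box B) = (7/12)(7/12)(5/12) = 0.14178; P(data | box C) = (3/7)(3/7)(4/7) = 0.10496.
Weighting by the prior gives 1/3 · 0.14062 = 0.046875, 1/3 · 0.14178 = 0.047261, 1/3 · 0.10496 = 0.034985; summing to 0.12912.
Hence P(box C | data) = (0.034985) / (0.12912) = 0.27095.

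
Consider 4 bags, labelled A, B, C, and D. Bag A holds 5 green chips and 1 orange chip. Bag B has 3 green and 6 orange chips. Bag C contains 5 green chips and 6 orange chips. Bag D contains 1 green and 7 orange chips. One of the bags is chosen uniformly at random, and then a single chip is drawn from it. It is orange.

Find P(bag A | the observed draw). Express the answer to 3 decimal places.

0.074

For each hypothesis, P(data | H) works out to: P(data | bag A) = (1/6) = 0.16667; P(data | bag B) = (6/9) = 0.66667; P(data | bag C) = (6/11) = 0.54545; P(data | bag D) = (7/8) = 0.875.
Multiplying each by its prior: 1/4 · 0.16667 = 0.041667, 1/4 · 0.66667 = 0.16667, 1/4 · 0.54545 = 0.13636, 1/4 · 0.875 = 0.21875; these sum to 0.56345.
So P(bag A | data) = (0.041667) / (0.56345) = 0.07395.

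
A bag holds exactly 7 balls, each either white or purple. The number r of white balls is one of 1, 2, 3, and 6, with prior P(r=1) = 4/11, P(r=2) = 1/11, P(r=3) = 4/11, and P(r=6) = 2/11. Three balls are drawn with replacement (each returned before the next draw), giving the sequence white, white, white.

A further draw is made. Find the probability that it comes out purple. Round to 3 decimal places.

0.240

The likelihood of the observed sequence under each hypothesis: P(data | r = 1) = (1/7)(1/7)(1/7) = 0.0029155; P(data | r = 2) = (2/7)(2/7)(2/7) = 0.023324; P(data | r = 3) = (3/7)(3/7)(3/7) = 0.078717; P(data | r = 6) = (6/7)(6/7)(6/7) = 0.62974.
The prior-weighted likelihoods are 4/11 · 0.0029155 = 0.0010602, 1/11 · 0.023324 = 0.0021203, 4/11 · 0.078717 = 0.028624, 2/11 · 0.62974 = 0.1145; summing to 0.1463.
Dividing through by the total gives posterior P(r = 1 | data) = 0.0072464, P(r = 2 | data) = 0.014493, P(r = 3 | data) = 0.19565, P(r = 6 | data) = 0.78261.
Averaging over the posterior, P(purple next | data) = (6/7)(0.0072464) + (5/7)(0.014493) + (4/7)(0.19565) + (1/7)(0.78261) = 0.24017.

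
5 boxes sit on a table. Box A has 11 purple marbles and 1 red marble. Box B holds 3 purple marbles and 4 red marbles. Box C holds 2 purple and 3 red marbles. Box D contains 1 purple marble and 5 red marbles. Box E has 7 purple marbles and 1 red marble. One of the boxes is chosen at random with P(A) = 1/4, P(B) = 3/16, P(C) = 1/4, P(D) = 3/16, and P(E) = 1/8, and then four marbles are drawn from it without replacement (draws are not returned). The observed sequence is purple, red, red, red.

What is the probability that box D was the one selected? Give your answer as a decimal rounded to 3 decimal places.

The likelihood of the observed sequence under each hypothesis: P(data | box A) = (11/12)(1/11)(0/10) = 0; P(data | box B) = (3/7)(4/6)(3/5)(2/4) = 0.085714; P(data | box C) = (2/5)(3/4)(2/3)(1/2) = 0.1; P(data | box D) = (1/6)(5/5)(4/4)(3/3) = 0.16667; P(data | box E) = (7/8)(1/7)(0/6) = 0.
Multiplying each by its prior: 1/4 · 0 = 0, 3/16 · 0.085714 = 0.016071, 1/4 · 0.1 = 0.025, 3/16 · 0.16667 = 0.03125, 1/8 · 0 = 0; these sum to 0.072321.
So P(box D | data) = (0.03125) / (0.072321) = 0.4321.

0.432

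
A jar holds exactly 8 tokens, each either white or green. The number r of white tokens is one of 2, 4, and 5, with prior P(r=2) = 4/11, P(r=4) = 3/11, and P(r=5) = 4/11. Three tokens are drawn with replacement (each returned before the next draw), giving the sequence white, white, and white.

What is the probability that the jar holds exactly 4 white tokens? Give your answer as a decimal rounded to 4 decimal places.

The likelihood of the observed sequence under each hypothesis: P(data | r = 2) = (2/8)(2/8)(2/8) = 0.015625; P(data | r = 4) = (4/8)(4/8)(4/8) = 0.125; P(data | r = 5) = (5/8)(5/8)(5/8) = 0.24414.
Weighting by the prior gives 4/11 · 0.015625 = 0.0056818, 3/11 · 0.125 = 0.034091, 4/11 · 0.24414 = 0.088778; with total 0.12855.
Therefore the posterior P(r = 4 | data) = (0.034091) / (0.12855) = 0.26519.

0.2652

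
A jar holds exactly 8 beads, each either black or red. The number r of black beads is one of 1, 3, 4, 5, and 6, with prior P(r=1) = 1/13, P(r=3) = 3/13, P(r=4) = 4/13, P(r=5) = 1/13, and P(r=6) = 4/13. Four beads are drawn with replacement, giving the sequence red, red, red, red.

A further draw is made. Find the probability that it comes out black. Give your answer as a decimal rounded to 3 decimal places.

0.296

Compute the likelihood of the observed sequence for each case: P(data | r = 1) = (7/8)(7/8)(7/8)(7/8) = 0.58618; P(data | r = 3) = (5/8)(5/8)(5/8)(5/8) = 0.15259; P(data | r = 4) = (4/8)(4/8)(4/8)(4/8) = 0.0625; P(data | r = 5) = (3/8)(3/8)(3/8)(3/8) = 0.019775; P(data | r = 6) = (2/8)(2/8)(2/8)(2/8) = 0.0039062.
Weighting by the prior gives 1/13 · 0.58618 = 0.045091, 3/13 · 0.15259 = 0.035213, 4/13 · 0.0625 = 0.019231, 1/13 · 0.019775 = 0.0015212, 4/13 · 0.0039062 = 0.0012019; these sum to 0.10226.
Normalising, the posterior is P(r = 1 | data) = 0.44096, P(r = 3 | data) = 0.34435, P(r = 4 | data) = 0.18806, P(r = 5 | data) = 0.014876, P(r = 6 | data) = 0.011754.
The predictive probability is P(black next | data) = (1/8)(0.44096) + (3/8)(0.34435) + (1/2)(0.18806) + (5/8)(0.014876) + (3/4)(0.011754) = 0.2964.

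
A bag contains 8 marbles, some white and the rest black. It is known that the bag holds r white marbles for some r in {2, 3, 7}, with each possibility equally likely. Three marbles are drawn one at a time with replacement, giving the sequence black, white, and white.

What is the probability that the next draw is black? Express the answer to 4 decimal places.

0.4428

The likelihood of the observed sequence under each hypothesis: P(data | r = 2) = (6/8)(2/8)(2/8) = 0.046875; P(data | r = 3) = (5/8)(3/8)(3/8) = 0.087891; P(data | r = 7) = (1/8)(7/8)(7/8) = 0.095703.
Weighting by the prior gives 1/3 · 0.046875 = 0.015625, 1/3 · 0.087891 = 0.029297, 1/3 · 0.095703 = 0.031901; these sum to 0.076823.
Dividing through by the total gives posterior P(r = 2 | data) = 0.20339, P(r = 3 | data) = 0.38136, P(r = 7 | data) = 0.41525.
So P(black next | data) = Σ P(black next | H) P(H | data) = (3/4)(0.20339) + (5/8)(0.38136) + (1/8)(0.41525) = 0.4428.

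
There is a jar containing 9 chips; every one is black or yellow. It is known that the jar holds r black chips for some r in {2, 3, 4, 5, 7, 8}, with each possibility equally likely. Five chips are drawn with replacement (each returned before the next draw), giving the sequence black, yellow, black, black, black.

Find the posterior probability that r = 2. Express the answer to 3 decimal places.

For each hypothesis, P(data | H) works out to: P(data | r = 2) = (2/9)(7/9)(2/9)(2/9)(2/9) = 0.0018967; P(data | r = 3) = (3/9)(6/9)(3/9)(3/9)(3/9) = 0.0082305; P(data | r = 4) = (4/9)(5/9)(4/9)(4/9)(4/9) = 0.021677; P(data | r = 5) = (5/9)(4/9)(5/9)(5/9)(5/9) = 0.042338; P(data | r = 7) = (7/9)(2/9)(7/9)(7/9)(7/9) = 0.081322; P(data | r = 8) = (8/9)(1/9)(8/9)(8/9)(8/9) = 0.069366.
The prior-weighted likelihoods are 1/6 · 0.0018967 = 0.00031612, 1/6 · 0.0082305 = 0.0013717, 1/6 · 0.021677 = 0.0036128, 1/6 · 0.042338 = 0.0070563, 1/6 · 0.081322 = 0.013554, 1/6 · 0.069366 = 0.011561; these sum to 0.037472.
By Bayes' rule, P(r = 2 | data) = (0.00031612) / (0.037472) = 0.0084363.

0.008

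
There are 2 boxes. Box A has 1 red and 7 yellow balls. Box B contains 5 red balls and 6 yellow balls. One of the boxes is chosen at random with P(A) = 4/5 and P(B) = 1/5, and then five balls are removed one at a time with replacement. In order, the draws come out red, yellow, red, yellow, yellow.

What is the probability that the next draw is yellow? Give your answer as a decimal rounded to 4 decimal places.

Compute the likelihood of the observed sequence for each case: P(data | box A) = (1/8)(7/8)(1/8)(7/8)(7/8) = 0.010468; P(data | box B) = (5/11)(6/11)(5/11)(6/11)(6/11) = 0.03353.
Weighting by the prior gives 4/5 · 0.010468 = 0.008374, 1/5 · 0.03353 = 0.006706; summing to 0.01508.
Dividing through by the total gives posterior P(box A | data) = 0.55531, P(box B | data) = 0.44469.
So P(yellow next | data) = Σ P(yellow next | H) P(H | data) = (7/8)(0.55531) + (6/11)(0.44469) = 0.72845.

0.7285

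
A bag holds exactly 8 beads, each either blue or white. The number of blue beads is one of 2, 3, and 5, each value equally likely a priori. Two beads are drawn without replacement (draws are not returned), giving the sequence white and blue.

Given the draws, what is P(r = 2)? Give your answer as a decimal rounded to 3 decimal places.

The likelihood of the observed sequence under each hypothesis: P(data | r = 2) = (6/8)(2/7) = 3/14; P(data | r = 3) = (5/8)(3/7) = 15/56; P(data | r = 5) = (3/8)(5/7) = 15/56.
The prior-weighted likelihoods are 1/3 · 3/14 = 1/14, 1/3 · 15/56 = 5/56, 1/3 · 15/56 = 5/56; these sum to 1/4.
By Bayes' rule, P(r = 2 | data) = (1/14) / (1/4) = 2/7.

0.286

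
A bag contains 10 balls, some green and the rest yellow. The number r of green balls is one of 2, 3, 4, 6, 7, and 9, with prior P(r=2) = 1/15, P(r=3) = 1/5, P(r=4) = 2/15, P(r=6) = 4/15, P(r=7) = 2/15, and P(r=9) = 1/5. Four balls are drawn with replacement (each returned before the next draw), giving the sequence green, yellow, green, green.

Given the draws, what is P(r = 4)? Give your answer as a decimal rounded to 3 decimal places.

0.084

For each hypothesis, P(data | H) works out to: P(data | r = 2) = (2/10)(8/10)(2/10)(2/10) = 0.0064; P(data | r = 3) = (3/10)(7/10)(3/10)(3/10) = 0.0189; P(data | r = 4) = (4/10)(6/10)(4/10)(4/10) = 0.0384; P(data | r = 6) = (6/10)(4/10)(6/10)(6/10) = 0.0864; P(data | r = 7) = (7/10)(3/10)(7/10)(7/10) = 0.1029; P(data | r = 9) = (9/10)(1/10)(9/10)(9/10) = 0.0729.
The prior-weighted likelihoods are 1/15 · 0.0064 = 0.00042667, 1/5 · 0.0189 = 0.00378, 2/15 · 0.0384 = 0.00512, 4/15 · 0.0864 = 0.02304, 2/15 · 0.1029 = 0.01372, 1/5 · 0.0729 = 0.01458; summing to 0.060667.
Hence P(r = 4 | data) = (0.00512) / (0.060667) = 0.084396.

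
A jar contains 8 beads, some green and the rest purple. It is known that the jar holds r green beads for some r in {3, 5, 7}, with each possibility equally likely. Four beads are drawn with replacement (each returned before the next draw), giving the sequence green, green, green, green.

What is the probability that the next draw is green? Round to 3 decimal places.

0.812

Compute the likelihood of the observed sequence for each case: P(data | r = 3) = (3/8)(3/8)(3/8)(3/8) = 0.019775; P(data | r = 5) = (5/8)(5/8)(5/8)(5/8) = 0.15259; P(data | r = 7) = (7/8)(7/8)(7/8)(7/8) = 0.58618.
Multiplying each by its prior: 1/3 · 0.019775 = 0.0065918, 1/3 · 0.15259 = 0.050863, 1/3 · 0.58618 = 0.19539; summing to 0.25285.
The posterior is then P(r = 3 | data) = 0.02607, P(r = 5 | data) = 0.20116, P(r = 7 | data) = 0.77277.
So P(green next | data) = Σ P(green next | H) P(H | data) = (3/8)(0.02607) + (5/8)(0.20116) + (7/8)(0.77277) = 0.81168.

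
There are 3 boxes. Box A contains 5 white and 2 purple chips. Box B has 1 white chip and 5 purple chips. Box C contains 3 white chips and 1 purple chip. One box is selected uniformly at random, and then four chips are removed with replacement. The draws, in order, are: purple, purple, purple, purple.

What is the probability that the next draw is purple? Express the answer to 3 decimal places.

0.821

Under each hypothesis, the probability of the observed sequence is: P(data | box A) = (2/7)(2/7)(2/7)(2/7) = 0.0066639; P(data | box B) = (5/6)(5/6)(5/6)(5/6) = 0.48225; P(data | box C) = (1/4)(1/4)(1/4)(1/4) = 0.0039062.
The prior-weighted likelihoods are 1/3 · 0.0066639 = 0.0022213, 1/3 · 0.48225 = 0.16075, 1/3 · 0.0039062 = 0.0013021; with total 0.16427.
Dividing through by the total gives posterior P(box A | data) = 0.013522, P(box B | data) = 0.97855, P(box C | data) = 0.0079263.
The predictive probability is P(purple next | data) = (2/7)(0.013522) + (5/6)(0.97855) + (1/4)(0.0079263) = 0.8213.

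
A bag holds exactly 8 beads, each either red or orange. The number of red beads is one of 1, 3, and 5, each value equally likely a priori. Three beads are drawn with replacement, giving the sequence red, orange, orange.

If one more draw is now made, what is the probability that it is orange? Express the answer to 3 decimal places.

The likelihood of the observed sequence under each hypothesis: P(data | r = 1) = (1/8)(7/8)(7/8) = 0.095703; P(data | r = 3) = (3/8)(5/8)(5/8) = 0.14648; P(data | r = 5) = (5/8)(3/8)(3/8) = 0.087891.
Weighting by the prior gives 1/3 · 0.095703 = 0.031901, 1/3 · 0.14648 = 0.048828, 1/3 · 0.087891 = 0.029297; with total 0.11003.
The posterior is then P(r = 1 | data) = 0.28994, P(r = 3 | data) = 0.44379, P(r = 5 | data) = 0.26627.
So P(orange next | data) = Σ P(orange next | H) P(H | data) = (7/8)(0.28994) + (5/8)(0.44379) + (3/8)(0.26627) = 0.63092.

0.631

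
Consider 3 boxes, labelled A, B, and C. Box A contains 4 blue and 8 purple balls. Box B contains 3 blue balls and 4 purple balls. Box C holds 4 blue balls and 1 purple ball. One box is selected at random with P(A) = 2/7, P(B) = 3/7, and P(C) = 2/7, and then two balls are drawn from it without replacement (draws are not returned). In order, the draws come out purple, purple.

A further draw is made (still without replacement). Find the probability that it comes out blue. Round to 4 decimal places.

0.5005

Under each hypothesis, the probability of the observed sequence is: P(data | box A) = (8/12)(7/11) = 0.42424; P(data | box B) = (4/7)(3/6) = 0.28571; P(data | box C) = (1/5)(0/4) = 0.
Weighting by the prior gives 2/7 · 0.42424 = 0.12121, 3/7 · 0.28571 = 0.12245, 2/7 · 0 = 0; with total 0.24366.
Dividing through by the total gives posterior P(box A | data) = 0.49746, P(box B | data) = 0.50254, P(box C | data) = 0.
The predictive probability is P(blue next | data) = (2/5)(0.49746) + (3/5)(0.50254) = 0.50051.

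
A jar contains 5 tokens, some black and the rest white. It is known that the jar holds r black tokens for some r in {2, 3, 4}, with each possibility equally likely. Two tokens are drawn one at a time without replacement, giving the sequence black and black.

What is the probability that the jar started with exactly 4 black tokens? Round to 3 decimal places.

0.600

Compute the likelihood of the observed sequence for each case: P(data | r = 2) = (2/5)(1/4) = 1/10; P(data | r = 3) = (3/5)(2/4) = 3/10; P(data | r = 4) = (4/5)(3/4) = 3/5.
Multiplying each by its prior: 1/3 · 1/10 = 1/30, 1/3 · 3/10 = 1/10, 1/3 · 3/5 = 1/5; these sum to 1/3.
Therefore the posterior P(r = 4 | data) = (1/5) / (1/3) = 3/5.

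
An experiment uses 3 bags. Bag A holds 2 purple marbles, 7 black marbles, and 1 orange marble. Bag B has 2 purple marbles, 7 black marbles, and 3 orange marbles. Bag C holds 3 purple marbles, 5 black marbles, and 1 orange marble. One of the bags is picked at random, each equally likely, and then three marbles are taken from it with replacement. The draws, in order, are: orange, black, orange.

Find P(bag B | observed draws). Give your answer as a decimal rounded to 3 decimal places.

Compute the likelihood of the observed sequence for each case: P(data | bag A) = (1/10)(7/10)(1/10) = 0.007; P(data | bag B) = (3/12)(7/12)(3/12) = 0.036458; P(data | bag C) = (1/9)(5/9)(1/9) = 0.0068587.
Multiplying each by its prior: 1/3 · 0.007 = 0.0023333, 1/3 · 0.036458 = 0.012153, 1/3 · 0.0068587 = 0.0022862; with total 0.016772.
Therefore the posterior P(bag B | data) = (0.012153) / (0.016772) = 0.72457.

0.725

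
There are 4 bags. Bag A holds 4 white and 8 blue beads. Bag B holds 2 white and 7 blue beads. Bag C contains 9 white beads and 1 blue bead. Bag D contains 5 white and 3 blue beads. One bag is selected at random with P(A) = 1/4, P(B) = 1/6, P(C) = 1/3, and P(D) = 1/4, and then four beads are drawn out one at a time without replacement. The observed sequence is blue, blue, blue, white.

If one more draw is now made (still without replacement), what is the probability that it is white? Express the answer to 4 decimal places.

Compute the likelihood of the observed sequence for each case: P(data | bag A) = (8/12)(7/11)(6/10)(4/9) = 0.11313; P(data | bag B) = (7/9)(6/8)(5/7)(2/6) = 0.13889; P(data | bag C) = (1/10)(0/9) = 0; P(data | bag D) = (3/8)(2/7)(1/6)(5/5) = 0.017857.
The prior-weighted likelihoods are 1/4 · 0.11313 = 0.028283, 1/6 · 0.13889 = 0.023148, 1/3 · 0 = 0, 1/4 · 0.017857 = 0.0044643; these sum to 0.055895.
The posterior is then P(bag A | data) = 0.506, P(bag B | data) = 0.41413, P(bag C | data) = 0, P(bag D | data) = 0.079869.
So P(white next | data) = Σ P(white next | H) P(H | data) = (3/8)(0.506) + (1/5)(0.41413) + (1)(0.079869) = 0.35244.

0.3524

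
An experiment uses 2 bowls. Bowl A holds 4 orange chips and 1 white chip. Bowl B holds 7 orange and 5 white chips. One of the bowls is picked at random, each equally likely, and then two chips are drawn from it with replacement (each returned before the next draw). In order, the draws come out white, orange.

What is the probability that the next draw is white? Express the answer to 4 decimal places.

Under each hypothesis, the probability of the observed sequence is: P(data | bowl A) = (1/5)(4/5) = 0.16; P(data | bowl B) = (5/12)(7/12) = 0.24306.
The prior-weighted likelihoods are 1/2 · 0.16 = 0.08, 1/2 · 0.24306 = 0.12153; summing to 0.20153.
The posterior is then P(bowl A | data) = 0.39697, P(bowl B | data) = 0.60303.
So P(white next | data) = Σ P(white next | H) P(H | data) = (1/5)(0.39697) + (5/12)(0.60303) = 0.33066.

0.3307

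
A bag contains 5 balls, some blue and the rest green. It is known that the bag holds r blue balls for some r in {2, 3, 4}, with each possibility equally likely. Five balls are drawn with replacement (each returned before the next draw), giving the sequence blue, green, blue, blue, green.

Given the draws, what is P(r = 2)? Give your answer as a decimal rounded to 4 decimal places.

0.2951

The likelihood of the observed sequence under each hypothesis: P(data | r = 2) = (2/5)(3/5)(2/5)(2/5)(3/5) = 0.02304; P(data | r = 3) = (3/5)(2/5)(3/5)(3/5)(2/5) = 0.03456; P(data | r = 4) = (4/5)(1/5)(4/5)(4/5)(1/5) = 0.02048.
Weighting by the prior gives 1/3 · 0.02304 = 0.00768, 1/3 · 0.03456 = 0.01152, 1/3 · 0.02048 = 0.0068267; summing to 0.026027.
By Bayes' rule, P(r = 2 | data) = (0.00768) / (0.026027) = 0.29508.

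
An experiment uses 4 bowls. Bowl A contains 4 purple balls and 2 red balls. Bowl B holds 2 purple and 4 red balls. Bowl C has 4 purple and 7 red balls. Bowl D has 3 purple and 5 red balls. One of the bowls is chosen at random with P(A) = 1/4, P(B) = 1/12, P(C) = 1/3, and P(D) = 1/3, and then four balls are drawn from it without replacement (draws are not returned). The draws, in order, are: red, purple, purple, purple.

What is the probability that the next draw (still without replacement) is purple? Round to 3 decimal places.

The likelihood of the observed sequence under each hypothesis: P(data | bowl A) = (2/6)(4/5)(3/4)(2/3) = 0.13333; P(data | bowl B) = (4/6)(2/5)(1/4)(0/3) = 0; P(data | bowl C) = (7/11)(4/10)(3/9)(2/8) = 0.021212; P(data | bowl D) = (5/8)(3/7)(2/6)(1/5) = 0.017857.
The prior-weighted likelihoods are 1/4 · 0.13333 = 0.033333, 1/12 · 0 = 0, 1/3 · 0.021212 = 0.0070707, 1/3 · 0.017857 = 0.0059524; these sum to 0.046356.
Normalising, the posterior is P(bowl A | data) = 0.71907, P(bowl B | data) = 0, P(bowl C | data) = 0.15253, P(bowl D | data) = 0.1284.
Averaging over the posterior, P(purple next | data) = (1/2)(0.71907) + (1/7)(0.15253) + (0)(0.1284) = 0.38132.

0.381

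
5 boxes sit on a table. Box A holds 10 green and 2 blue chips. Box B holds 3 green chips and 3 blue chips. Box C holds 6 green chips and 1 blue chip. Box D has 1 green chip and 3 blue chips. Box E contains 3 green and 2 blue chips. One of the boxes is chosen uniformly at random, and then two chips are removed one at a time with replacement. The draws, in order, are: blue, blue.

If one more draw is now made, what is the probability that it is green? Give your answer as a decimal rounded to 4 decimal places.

For each hypothesis, P(data | H) works out to: P(data | box A) = (2/12)(2/12) = 0.027778; P(data | box B) = (3/6)(3/6) = 0.25; P(data | box C) = (1/7)(1/7) = 0.020408; P(data | box D) = (3/4)(3/4) = 0.5625; P(data | box E) = (2/5)(2/5) = 0.16.
Weighting by the prior gives 1/5 · 0.027778 = 0.0055556, 1/5 · 0.25 = 0.05, 1/5 · 0.020408 = 0.0040816, 1/5 · 0.5625 = 0.1125, 1/5 · 0.16 = 0.032; these sum to 0.20414.
Dividing through by the total gives posterior P(box A | data) = 0.027215, P(box B | data) = 0.24493, P(box C | data) = 0.019995, P(box D | data) = 0.5511, P(box E | data) = 0.15676.
So P(green next | data) = Σ P(green next | H) P(H | data) = (5/6)(0.027215) + (1/2)(0.24493) + (6/7)(0.019995) + (1/4)(0.5511) + (3/5)(0.15676) = 0.39411.

0.3941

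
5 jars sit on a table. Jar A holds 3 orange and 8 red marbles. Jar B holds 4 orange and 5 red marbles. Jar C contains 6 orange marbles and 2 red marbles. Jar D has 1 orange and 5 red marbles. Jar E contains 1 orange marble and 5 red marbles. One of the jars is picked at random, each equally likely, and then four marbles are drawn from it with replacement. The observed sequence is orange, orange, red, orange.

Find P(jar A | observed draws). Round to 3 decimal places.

For each hypothesis, P(data | H) works out to: P(data | jar A) = (3/11)(3/11)(8/11)(3/11) = 0.014753; P(data | jar B) = (4/9)(4/9)(5/9)(4/9) = 0.048773; P(data | jar C) = (6/8)(6/8)(2/8)(6/8) = 0.10547; P(data | jar D) = (1/6)(1/6)(5/6)(1/6) = 0.003858; P(data | jar E) = (1/6)(1/6)(5/6)(1/6) = 0.003858.
Weighting by the prior gives 1/5 · 0.014753 = 0.0029506, 1/5 · 0.048773 = 0.0097546, 1/5 · 0.10547 = 0.021094, 1/5 · 0.003858 = 0.0007716, 1/5 · 0.003858 = 0.0007716; these sum to 0.035342.
Therefore the posterior P(jar A | data) = (0.0029506) / (0.035342) = 0.083487.

0.083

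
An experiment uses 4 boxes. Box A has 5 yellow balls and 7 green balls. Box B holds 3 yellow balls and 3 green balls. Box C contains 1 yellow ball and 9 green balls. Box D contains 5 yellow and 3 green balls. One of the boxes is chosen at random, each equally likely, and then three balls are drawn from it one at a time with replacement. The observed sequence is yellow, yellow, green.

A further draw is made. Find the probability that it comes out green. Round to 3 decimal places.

The likelihood of the observed sequence under each hypothesis: P(data | box A) = (5/12)(5/12)(7/12) = 0.10127; P(data | box B) = (3/6)(3/6)(3/6) = 0.125; P(data | box C) = (1/10)(1/10)(9/10) = 0.009; P(data | box D) = (5/8)(5/8)(3/8) = 0.14648.
The prior-weighted likelihoods are 1/4 · 0.10127 = 0.025318, 1/4 · 0.125 = 0.03125, 1/4 · 0.009 = 0.00225, 1/4 · 0.14648 = 0.036621; with total 0.095439.
Dividing through by the total gives posterior P(box A | data) = 0.26528, P(box B | data) = 0.32743, P(box C | data) = 0.023575, P(box D | data) = 0.38371.
Averaging over the posterior, P(green next | data) = (7/12)(0.26528) + (1/2)(0.32743) + (9/10)(0.023575) + (3/8)(0.38371) = 0.48357.

0.484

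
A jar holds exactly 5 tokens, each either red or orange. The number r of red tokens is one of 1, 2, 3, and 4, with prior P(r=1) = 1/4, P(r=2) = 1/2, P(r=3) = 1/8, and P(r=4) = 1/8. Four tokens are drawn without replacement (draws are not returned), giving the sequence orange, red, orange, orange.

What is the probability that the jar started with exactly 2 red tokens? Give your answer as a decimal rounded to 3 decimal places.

For each hypothesis, P(data | H) works out to: P(data | r = 1) = (4/5)(1/4)(3/3)(2/2) = 1/5; P(data | r = 2) = (3/5)(2/4)(2/3)(1/2) = 1/10; P(data | r = 3) = (2/5)(3/4)(1/3)(0/2) = 0; P(data | r = 4) = (1/5)(4/4)(0/3) = 0.
Weighting by the prior gives 1/4 · 1/5 = 1/20, 1/2 · 1/10 = 1/20, 1/8 · 0 = 0, 1/8 · 0 = 0; with total 1/10.
Therefore the posterior P(r = 2 | data) = (1/20) / (1/10) = 1/2.

0.500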